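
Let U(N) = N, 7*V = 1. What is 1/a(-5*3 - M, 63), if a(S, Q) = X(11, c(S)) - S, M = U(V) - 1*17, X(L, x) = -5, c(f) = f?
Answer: -7/48 ≈ -0.14583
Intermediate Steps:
V = ⅐ (V = (⅐)*1 = ⅐ ≈ 0.14286)
M = -118/7 (M = ⅐ - 1*17 = ⅐ - 17 = -118/7 ≈ -16.857)
a(S, Q) = -5 - S
1/a(-5*3 - M, 63) = 1/(-5 - (-5*3 - 1*(-118/7))) = 1/(-5 - (-15 + 118/7)) = 1/(-5 - 1*13/7) = 1/(-5 - 13/7) = 1/(-48/7) = -7/48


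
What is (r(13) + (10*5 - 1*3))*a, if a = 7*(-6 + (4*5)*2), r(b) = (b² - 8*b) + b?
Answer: 29750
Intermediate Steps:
r(b) = b² - 7*b
a = 238 (a = 7*(-6 + 20*2) = 7*(-6 + 40) = 7*34 = 238)
(r(13) + (10*5 - 1*3))*a = (13*(-7 + 13) + (10*5 - 1*3))*238 = (13*6 + (50 - 3))*238 = (78 + 47)*238 = 125*238 = 29750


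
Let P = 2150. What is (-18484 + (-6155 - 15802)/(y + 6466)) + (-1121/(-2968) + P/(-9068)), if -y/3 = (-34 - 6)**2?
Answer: -14810324950971/800686264 ≈ -18497.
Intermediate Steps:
y = -4800 (y = -3*(-34 - 6)**2 = -3*(-40)**2 = -3*1600 = -4800)
(-18484 + (-6155 - 15802)/(y + 6466)) + (-1121/(-2968) + P/(-9068)) = (-18484 + (-6155 - 15802)/(-4800 + 6466)) + (-1121/(-2968) + 2150/(-9068)) = (-18484 - 21957/1666) + (-1121*(-1/2968) + 2150*(-1/9068)) = (-18484 - 21957*1/1666) + (1121/2968 - 1075/4534) = (-18484 - 21957/1666) + 946007/6728456 = -30816301/1666 + 946007/6728456 = -14810324950971/800686264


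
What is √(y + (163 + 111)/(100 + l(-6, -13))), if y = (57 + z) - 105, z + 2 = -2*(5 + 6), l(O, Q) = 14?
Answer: I*√226119/57 ≈ 8.3425*I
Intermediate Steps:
z = -24 (z = -2 - 2*(5 + 6) = -2 - 2*11 = -2 - 22 = -24)
y = -72 (y = (57 - 24) - 105 = 33 - 105 = -72)
√(y + (163 + 111)/(100 + l(-6, -13))) = √(-72 + (163 + 111)/(100 + 14)) = √(-72 + 274/114) = √(-72 + 274*(1/114)) = √(-72 + 137/57) = √(-3967/57) = I*√226119/57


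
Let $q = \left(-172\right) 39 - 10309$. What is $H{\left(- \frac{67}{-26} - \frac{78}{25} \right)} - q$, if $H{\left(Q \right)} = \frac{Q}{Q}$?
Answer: $17018$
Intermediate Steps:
$H{\left(Q \right)} = 1$
$q = -17017$ ($q = -6708 - 10309 = -17017$)
$H{\left(- \frac{67}{-26} - \frac{78}{25} \right)} - q = 1 - -17017 = 1 + 17017 = 17018$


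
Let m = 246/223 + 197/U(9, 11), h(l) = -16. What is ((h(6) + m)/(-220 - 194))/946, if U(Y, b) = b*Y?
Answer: 12389/375927156 ≈ 3.2956e-5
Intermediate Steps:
U(Y, b) = Y*b
m = 68285/22077 (m = 246/223 + 197/((9*11)) = 246*(1/223) + 197/99 = 246/223 + 197*(1/99) = 246/223 + 197/99 = 68285/22077 ≈ 3.0930)
((h(6) + m)/(-220 - 194))/946 = ((-16 + 68285/22077)/(-220 - 194))/946 = -284947/22077/(-414)*(1/946) = -284947/22077*(-1/414)*(1/946) = (12389/397386)*(1/946) = 12389/375927156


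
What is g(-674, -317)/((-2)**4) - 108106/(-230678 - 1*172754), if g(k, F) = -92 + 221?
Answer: 6721553/806864 ≈ 8.3305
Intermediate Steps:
g(k, F) = 129
g(-674, -317)/((-2)**4) - 108106/(-230678 - 1*172754) = 129/((-2)**4) - 108106/(-230678 - 1*172754) = 129/16 - 108106/(-230678 - 172754) = 129*(1/16) - 108106/(-403432) = 129/16 - 108106*(-1/403432) = 129/16 + 54053/201716 = 6721553/806864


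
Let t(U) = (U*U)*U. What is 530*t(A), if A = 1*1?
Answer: 530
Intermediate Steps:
A = 1
t(U) = U**3 (t(U) = U**2*U = U**3)
530*t(A) = 530*1**3 = 530*1 = 530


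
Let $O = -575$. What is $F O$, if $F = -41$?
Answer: $23575$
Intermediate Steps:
$F O = \left(-41\right) \left(-575\right) = 23575$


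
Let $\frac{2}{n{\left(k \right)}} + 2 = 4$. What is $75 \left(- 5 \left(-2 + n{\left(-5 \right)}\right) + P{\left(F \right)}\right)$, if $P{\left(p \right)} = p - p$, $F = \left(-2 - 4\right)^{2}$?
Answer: $375$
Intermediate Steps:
$n{\left(k \right)} = 1$ ($n{\left(k \right)} = \frac{2}{-2 + 4} = \frac{2}{2} = 2 \cdot \frac{1}{2} = 1$)
$F = 36$ ($F = \left(-6\right)^{2} = 36$)
$P{\left(p \right)} = 0$
$75 \left(- 5 \left(-2 + n{\left(-5 \right)}\right) + P{\left(F \right)}\right) = 75 \left(- 5 \left(-2 + 1\right) + 0\right) = 75 \left(\left(-5\right) \left(-1\right) + 0\right) = 75 \left(5 + 0\right) = 75 \cdot 5 = 375$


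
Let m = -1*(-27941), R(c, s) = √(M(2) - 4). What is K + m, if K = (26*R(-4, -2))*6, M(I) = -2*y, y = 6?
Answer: 27941 + 624*I ≈ 27941.0 + 624.0*I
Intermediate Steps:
M(I) = -12 (M(I) = -2*6 = -12)
R(c, s) = 4*I (R(c, s) = √(-12 - 4) = √(-16) = 4*I)
m = 27941
K = 624*I (K = (26*(4*I))*6 = (104*I)*6 = 624*I ≈ 624.0*I)
K + m = 624*I + 27941 = 27941 + 624*I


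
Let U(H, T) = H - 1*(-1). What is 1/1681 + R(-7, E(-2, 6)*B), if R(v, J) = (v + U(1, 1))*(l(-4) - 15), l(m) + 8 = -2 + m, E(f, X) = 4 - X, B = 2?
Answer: 243746/1681 ≈ 145.00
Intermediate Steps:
l(m) = -10 + m (l(m) = -8 + (-2 + m) = -10 + m)
U(H, T) = 1 + H (U(H, T) = H + 1 = 1 + H)
R(v, J) = -58 - 29*v (R(v, J) = (v + (1 + 1))*((-10 - 4) - 15) = (v + 2)*(-14 - 15) = (2 + v)*(-29) = -58 - 29*v)
1/1681 + R(-7, E(-2, 6)*B) = 1/1681 + (-58 - 29*(-7)) = 1/1681 + (-58 + 203) = 1/1681 + 145 = 243746/1681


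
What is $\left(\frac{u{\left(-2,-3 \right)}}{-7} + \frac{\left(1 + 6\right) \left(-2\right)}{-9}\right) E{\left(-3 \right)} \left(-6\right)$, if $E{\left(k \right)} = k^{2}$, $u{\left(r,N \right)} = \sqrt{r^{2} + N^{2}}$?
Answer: $-84 + \frac{54 \sqrt{13}}{7} \approx -56.186$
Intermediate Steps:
$u{\left(r,N \right)} = \sqrt{N^{2} + r^{2}}$
$\left(\frac{u{\left(-2,-3 \right)}}{-7} + \frac{\left(1 + 6\right) \left(-2\right)}{-9}\right) E{\left(-3 \right)} \left(-6\right) = \left(\frac{\sqrt{\left(-3\right)^{2} + \left(-2\right)^{2}}}{-7} + \frac{\left(1 + 6\right) \left(-2\right)}{-9}\right) \left(-3\right)^{2} \left(-6\right) = \left(\sqrt{9 + 4} \left(- \frac{1}{7}\right) + 7 \left(-2\right) \left(- \frac{1}{9}\right)\right) 9 \left(-6\right) = \left(\sqrt{13} \left(- \frac{1}{7}\right) - - \frac{14}{9}\right) 9 \left(-6\right) = \left(- \frac{\sqrt{13}}{7} + \frac{14}{9}\right) 9 \left(-6\right) = \left(\frac{14}{9} - \frac{\sqrt{13}}{7}\right) 9 \left(-6\right) = \left(14 - \frac{9 \sqrt{13}}{7}\right) \left(-6\right) = -84 + \frac{54 \sqrt{13}}{7}$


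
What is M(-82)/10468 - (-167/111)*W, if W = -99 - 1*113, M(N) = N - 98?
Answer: -92657263/290487 ≈ -318.97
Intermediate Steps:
M(N) = -98 + N
W = -212 (W = -99 - 113 = -212)
M(-82)/10468 - (-167/111)*W = (-98 - 82)/10468 - (-167/111)*(-212) = -180*1/10468 - (-167*1/111)*(-212) = -45/2617 - (-167)*(-212)/111 = -45/2617 - 1*35404/111 = -45/2617 - 35404/111 = -92657263/290487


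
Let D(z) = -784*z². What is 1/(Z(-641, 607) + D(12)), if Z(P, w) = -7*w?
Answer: -1/117145 ≈ -8.5364e-6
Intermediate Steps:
1/(Z(-641, 607) + D(12)) = 1/(-7*607 - 784*12²) = 1/(-4249 - 784*144) = 1/(-4249 - 112896) = 1/(-117145) = -1/117145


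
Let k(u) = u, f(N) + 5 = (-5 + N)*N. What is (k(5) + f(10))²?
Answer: 2500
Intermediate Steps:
f(N) = -5 + N*(-5 + N) (f(N) = -5 + (-5 + N)*N = -5 + N*(-5 + N))
(k(5) + f(10))² = (5 + (-5 + 10² - 5*10))² = (5 + (-5 + 100 - 50))² = (5 + 45)² = 50² = 2500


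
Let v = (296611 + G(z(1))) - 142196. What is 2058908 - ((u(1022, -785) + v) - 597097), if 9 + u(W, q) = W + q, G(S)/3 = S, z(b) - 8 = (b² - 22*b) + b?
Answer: 2501398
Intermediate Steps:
z(b) = 8 + b² - 21*b (z(b) = 8 + ((b² - 22*b) + b) = 8 + (b² - 21*b) = 8 + b² - 21*b)
G(S) = 3*S
u(W, q) = -9 + W + q (u(W, q) = -9 + (W + q) = -9 + W + q)
v = 154379 (v = (296611 + 3*(8 + 1² - 21*1)) - 142196 = (296611 + 3*(8 + 1 - 21)) - 142196 = (296611 + 3*(-12)) - 142196 = (296611 - 36) - 142196 = 296575 - 142196 = 154379)
2058908 - ((u(1022, -785) + v) - 597097) = 2058908 - (((-9 + 1022 - 785) + 154379) - 597097) = 2058908 - ((228 + 154379) - 597097) = 2058908 - (154607 - 597097) = 2058908 - 1*(-442490) = 2058908 + 442490 = 2501398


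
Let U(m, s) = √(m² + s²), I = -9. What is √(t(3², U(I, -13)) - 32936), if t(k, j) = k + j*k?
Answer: √(-32927 + 45*√10) ≈ 181.07*I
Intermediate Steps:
√(t(3², U(I, -13)) - 32936) = √(3²*(1 + √((-9)² + (-13)²)) - 32936) = √(9*(1 + √(81 + 169)) - 32936) = √(9*(1 + √250) - 32936) = √(9*(1 + 5*√10) - 32936) = √((9 + 45*√10) - 32936) = √(-32927 + 45*√10)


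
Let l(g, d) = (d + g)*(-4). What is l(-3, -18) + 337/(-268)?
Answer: 22175/268 ≈ 82.743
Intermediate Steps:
l(g, d) = -4*d - 4*g
l(-3, -18) + 337/(-268) = (-4*(-18) - 4*(-3)) + 337/(-268) = (72 + 12) + 337*(-1/268) = 84 - 337/268 = 22175/268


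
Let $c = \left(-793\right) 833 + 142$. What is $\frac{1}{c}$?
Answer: $- \frac{1}{660427} \approx -1.5142 \cdot 10^{-6}$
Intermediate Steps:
$c = -660427$ ($c = -660569 + 142 = -660427$)
$\frac{1}{c} = \frac{1}{-660427} = - \frac{1}{660427}$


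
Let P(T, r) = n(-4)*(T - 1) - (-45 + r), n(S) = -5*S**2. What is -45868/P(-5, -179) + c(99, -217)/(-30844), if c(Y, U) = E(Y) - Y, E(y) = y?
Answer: -11467/176 ≈ -65.153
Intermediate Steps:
c(Y, U) = 0 (c(Y, U) = Y - Y = 0)
P(T, r) = 125 - r - 80*T (P(T, r) = (-5*(-4)**2)*(T - 1) - (-45 + r) = (-5*16)*(-1 + T) + (45 - r) = -80*(-1 + T) + (45 - r) = (80 - 80*T) + (45 - r) = 125 - r - 80*T)
-45868/P(-5, -179) + c(99, -217)/(-30844) = -45868/(125 - 1*(-179) - 80*(-5)) + 0/(-30844) = -45868/(125 + 179 + 400) + 0*(-1/30844) = -45868/704 + 0 = -45868*1/704 + 0 = -11467/176 + 0 = -11467/176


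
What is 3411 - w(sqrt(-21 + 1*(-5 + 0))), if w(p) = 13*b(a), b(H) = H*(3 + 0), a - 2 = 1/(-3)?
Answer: 3346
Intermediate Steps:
a = 5/3 (a = 2 + 1/(-3) = 2 + 1*(-1/3) = 2 - 1/3 = 5/3 ≈ 1.6667)
b(H) = 3*H (b(H) = H*3 = 3*H)
w(p) = 65 (w(p) = 13*(3*(5/3)) = 13*5 = 65)
3411 - w(sqrt(-21 + 1*(-5 + 0))) = 3411 - 1*65 = 3411 - 65 = 3346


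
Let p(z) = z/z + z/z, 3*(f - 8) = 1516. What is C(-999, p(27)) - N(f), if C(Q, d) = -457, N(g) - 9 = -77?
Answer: -389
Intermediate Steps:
f = 1540/3 (f = 8 + (1/3)*1516 = 8 + 1516/3 = 1540/3 ≈ 513.33)
N(g) = -68 (N(g) = 9 - 77 = -68)
p(z) = 2 (p(z) = 1 + 1 = 2)
C(-999, p(27)) - N(f) = -457 - 1*(-68) = -457 + 68 = -389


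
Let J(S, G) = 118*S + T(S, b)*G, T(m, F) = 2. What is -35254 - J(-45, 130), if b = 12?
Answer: -30204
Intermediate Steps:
J(S, G) = 2*G + 118*S (J(S, G) = 118*S + 2*G = 2*G + 118*S)
-35254 - J(-45, 130) = -35254 - (2*130 + 118*(-45)) = -35254 - (260 - 5310) = -35254 - 1*(-5050) = -35254 + 5050 = -30204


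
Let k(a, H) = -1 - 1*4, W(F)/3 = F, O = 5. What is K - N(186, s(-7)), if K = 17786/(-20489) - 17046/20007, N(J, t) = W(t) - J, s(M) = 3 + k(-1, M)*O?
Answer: 11399511400/45547047 ≈ 250.28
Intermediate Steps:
W(F) = 3*F
k(a, H) = -5 (k(a, H) = -1 - 4 = -5)
s(M) = -22 (s(M) = 3 - 5*5 = 3 - 25 = -22)
N(J, t) = -J + 3*t (N(J, t) = 3*t - J = -J + 3*t)
K = -78344444/45547047 (K = 17786*(-1/20489) - 17046*1/20007 = -17786/20489 - 1894/2223 = -78344444/45547047 ≈ -1.7201)
K - N(186, s(-7)) = -78344444/45547047 - (-1*186 + 3*(-22)) = -78344444/45547047 - (-186 - 66) = -78344444/45547047 - 1*(-252) = -78344444/45547047 + 252 = 11399511400/45547047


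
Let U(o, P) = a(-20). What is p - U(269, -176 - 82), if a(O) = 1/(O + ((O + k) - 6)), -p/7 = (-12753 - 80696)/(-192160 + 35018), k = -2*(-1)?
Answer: -14312575/3457124 ≈ -4.1400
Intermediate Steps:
k = 2
p = -654143/157142 (p = -7*(-12753 - 80696)/(-192160 + 35018) = -(-654143)/(-157142) = -(-654143)*(-1)/157142 = -7*93449/157142 = -654143/157142 ≈ -4.1628)
a(O) = 1/(-4 + 2*O) (a(O) = 1/(O + ((O + 2) - 6)) = 1/(O + ((2 + O) - 6)) = 1/(O + (-4 + O)) = 1/(-4 + 2*O))
U(o, P) = -1/44 (U(o, P) = 1/(2*(-2 - 20)) = (½)/(-22) = (½)*(-1/22) = -1/44)
p - U(269, -176 - 82) = -654143/157142 - 1*(-1/44) = -654143/157142 + 1/44 = -14312575/3457124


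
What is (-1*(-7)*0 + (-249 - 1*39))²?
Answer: 82944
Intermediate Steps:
(-1*(-7)*0 + (-249 - 1*39))² = (7*0 + (-249 - 39))² = (0 - 288)² = (-288)² = 82944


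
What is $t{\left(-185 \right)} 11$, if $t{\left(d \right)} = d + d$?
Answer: $-4070$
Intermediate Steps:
$t{\left(d \right)} = 2 d$
$t{\left(-185 \right)} 11 = 2 \left(-185\right) 11 = \left(-370\right) 11 = -4070$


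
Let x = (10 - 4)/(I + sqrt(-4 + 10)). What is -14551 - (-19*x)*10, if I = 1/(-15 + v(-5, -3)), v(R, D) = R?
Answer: -34885049/2399 + 456000*sqrt(6)/2399 ≈ -14076.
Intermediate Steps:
I = -1/20 (I = 1/(-15 - 5) = 1/(-20) = -1/20 ≈ -0.050000)
x = 6/(-1/20 + sqrt(6)) (x = (10 - 4)/(-1/20 + sqrt(-4 + 10)) = 6/(-1/20 + sqrt(6)) ≈ 2.5005)
-14551 - (-19*x)*10 = -14551 - (-19*(120/2399 + 2400*sqrt(6)/2399))*10 = -14551 - (-2280/2399 - 45600*sqrt(6)/2399)*10 = -14551 - (-22800/2399 - 456000*sqrt(6)/2399) = -14551 + (22800/2399 + 456000*sqrt(6)/2399) = -34885049/2399 + 456000*sqrt(6)/2399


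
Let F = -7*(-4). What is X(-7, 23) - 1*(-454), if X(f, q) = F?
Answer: 482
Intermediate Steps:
F = 28
X(f, q) = 28
X(-7, 23) - 1*(-454) = 28 - 1*(-454) = 28 + 454 = 482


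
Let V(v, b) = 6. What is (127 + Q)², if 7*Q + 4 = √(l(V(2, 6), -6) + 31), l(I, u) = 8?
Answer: (885 + √39)²/49 ≈ 16211.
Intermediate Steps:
Q = -4/7 + √39/7 (Q = -4/7 + √(8 + 31)/7 = -4/7 + √39/7 ≈ 0.32071)
(127 + Q)² = (127 + (-4/7 + √39/7))² = (885/7 + √39/7)²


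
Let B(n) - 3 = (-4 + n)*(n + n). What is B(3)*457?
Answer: -1371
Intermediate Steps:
B(n) = 3 + 2*n*(-4 + n) (B(n) = 3 + (-4 + n)*(n + n) = 3 + (-4 + n)*(2*n) = 3 + 2*n*(-4 + n))
B(3)*457 = (3 - 8*3 + 2*3²)*457 = (3 - 24 + 2*9)*457 = (3 - 24 + 18)*457 = -3*457 = -1371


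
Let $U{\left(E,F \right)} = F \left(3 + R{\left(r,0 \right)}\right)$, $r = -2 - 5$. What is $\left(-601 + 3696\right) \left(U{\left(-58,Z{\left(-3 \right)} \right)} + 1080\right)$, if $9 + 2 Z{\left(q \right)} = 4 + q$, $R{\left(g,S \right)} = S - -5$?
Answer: $3243560$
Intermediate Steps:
$r = -7$
$R{\left(g,S \right)} = 5 + S$ ($R{\left(g,S \right)} = S + 5 = 5 + S$)
$Z{\left(q \right)} = - \frac{5}{2} + \frac{q}{2}$ ($Z{\left(q \right)} = - \frac{9}{2} + \frac{4 + q}{2} = - \frac{9}{2} + \left(2 + \frac{q}{2}\right) = - \frac{5}{2} + \frac{q}{2}$)
$U{\left(E,F \right)} = 8 F$ ($U{\left(E,F \right)} = F \left(3 + \left(5 + 0\right)\right) = F \left(3 + 5\right) = F 8 = 8 F$)
$\left(-601 + 3696\right) \left(U{\left(-58,Z{\left(-3 \right)} \right)} + 1080\right) = \left(-601 + 3696\right) \left(8 \left(- \frac{5}{2} + \frac{1}{2} \left(-3\right)\right) + 1080\right) = 3095 \left(8 \left(- \frac{5}{2} - \frac{3}{2}\right) + 1080\right) = 3095 \left(8 \left(-4\right) + 1080\right) = 3095 \left(-32 + 1080\right) = 3095 \cdot 1048 = 3243560$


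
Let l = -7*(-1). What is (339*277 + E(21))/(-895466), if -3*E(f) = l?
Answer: -140851/1343199 ≈ -0.10486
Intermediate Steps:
l = 7
E(f) = -7/3 (E(f) = -1/3*7 = -7/3)
(339*277 + E(21))/(-895466) = (339*277 - 7/3)/(-895466) = (93903 - 7/3)*(-1/895466) = (281702/3)*(-1/895466) = -140851/1343199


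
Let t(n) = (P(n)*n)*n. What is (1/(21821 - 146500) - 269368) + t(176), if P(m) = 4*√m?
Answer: -33584532873/124679 + 495616*√11 ≈ 1.3744e+6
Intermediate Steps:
t(n) = 4*n^(5/2) (t(n) = ((4*√n)*n)*n = (4*n^(3/2))*n = 4*n^(5/2))
(1/(21821 - 146500) - 269368) + t(176) = (1/(21821 - 146500) - 269368) + 4*176^(5/2) = (1/(-124679) - 269368) + 4*(123904*√11) = (-1/124679 - 269368) + 495616*√11 = -33584532873/124679 + 495616*√11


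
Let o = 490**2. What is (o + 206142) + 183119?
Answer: 629361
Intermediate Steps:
o = 240100
(o + 206142) + 183119 = (240100 + 206142) + 183119 = 446242 + 183119 = 629361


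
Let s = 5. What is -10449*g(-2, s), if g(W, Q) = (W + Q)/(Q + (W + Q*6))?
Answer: -10449/11 ≈ -949.91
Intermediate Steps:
g(W, Q) = (Q + W)/(W + 7*Q) (g(W, Q) = (Q + W)/(Q + (W + 6*Q)) = (Q + W)/(W + 7*Q))
-10449*g(-2, s) = -10449*(5 - 2)/(-2 + 7*5) = -10449*3/(-2 + 35) = -10449*3/33 = -3483*3/11 = -10449*1/11 = -10449/11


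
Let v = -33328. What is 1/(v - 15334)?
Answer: -1/48662 ≈ -2.0550e-5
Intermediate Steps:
1/(v - 15334) = 1/(-33328 - 15334) = 1/(-48662) = -1/48662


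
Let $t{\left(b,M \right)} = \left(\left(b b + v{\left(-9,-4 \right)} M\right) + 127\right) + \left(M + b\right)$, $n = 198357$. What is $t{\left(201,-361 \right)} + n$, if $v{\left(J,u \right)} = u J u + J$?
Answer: $293958$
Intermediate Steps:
$v{\left(J,u \right)} = J + J u^{2}$ ($v{\left(J,u \right)} = J u u + J = J u^{2} + J = J + J u^{2}$)
$t{\left(b,M \right)} = 127 + b + b^{2} - 152 M$ ($t{\left(b,M \right)} = \left(\left(b b + - 9 \left(1 + \left(-4\right)^{2}\right) M\right) + 127\right) + \left(M + b\right) = \left(\left(b^{2} + - 9 \left(1 + 16\right) M\right) + 127\right) + \left(M + b\right) = \left(\left(b^{2} + \left(-9\right) 17 M\right) + 127\right) + \left(M + b\right) = \left(\left(b^{2} - 153 M\right) + 127\right) + \left(M + b\right) = \left(127 + b^{2} - 153 M\right) + \left(M + b\right) = 127 + b + b^{2} - 152 M$)
$t{\left(201,-361 \right)} + n = \left(127 + 201 + 201^{2} - -54872\right) + 198357 = \left(127 + 201 + 40401 + 54872\right) + 198357 = 95601 + 198357 = 293958$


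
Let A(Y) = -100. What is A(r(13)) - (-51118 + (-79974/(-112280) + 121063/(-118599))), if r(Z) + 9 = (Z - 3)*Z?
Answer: 339687441580087/6658147860 ≈ 51018.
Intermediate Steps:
r(Z) = -9 + Z*(-3 + Z) (r(Z) = -9 + (Z - 3)*Z = -9 + (-3 + Z)*Z = -9 + Z*(-3 + Z))
A(r(13)) - (-51118 + (-79974/(-112280) + 121063/(-118599))) = -100 - (-51118 + (-79974/(-112280) + 121063/(-118599))) = -100 - (-51118 + (-79974*(-1/112280) + 121063*(-1/118599))) = -100 - (-51118 + (39987/56140 - 121063/118599)) = -100 - (-51118 - 2054058607/6658147860) = -100 - 1*(-340353256366087/6658147860) = -100 + 340353256366087/6658147860 = 339687441580087/6658147860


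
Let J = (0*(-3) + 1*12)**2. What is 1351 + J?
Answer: 1495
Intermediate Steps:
J = 144 (J = (0 + 12)**2 = 12**2 = 144)
1351 + J = 1351 + 144 = 1495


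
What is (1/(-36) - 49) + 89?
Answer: 1439/36 ≈ 39.972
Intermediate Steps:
(1/(-36) - 49) + 89 = (-1/36 - 49) + 89 = -1765/36 + 89 = 1439/36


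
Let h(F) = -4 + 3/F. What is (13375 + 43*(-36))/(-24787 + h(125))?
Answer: -1478375/3098872 ≈ -0.47707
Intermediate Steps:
h(F) = -4 + 3/F
(13375 + 43*(-36))/(-24787 + h(125)) = (13375 + 43*(-36))/(-24787 + (-4 + 3/125)) = (13375 - 1548)/(-24787 + (-4 + 3*(1/125))) = 11827/(-24787 + (-4 + 3/125)) = 11827/(-24787 - 497/125) = 11827/(-3098872/125) = 11827*(-125/3098872) = -1478375/3098872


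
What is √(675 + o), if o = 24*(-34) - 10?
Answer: I*√151 ≈ 12.288*I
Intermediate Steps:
o = -826 (o = -816 - 10 = -826)
√(675 + o) = √(675 - 826) = √(-151) = I*√151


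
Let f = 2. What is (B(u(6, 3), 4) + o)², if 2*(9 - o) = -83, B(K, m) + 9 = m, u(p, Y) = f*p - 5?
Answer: 8281/4 ≈ 2070.3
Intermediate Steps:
u(p, Y) = -5 + 2*p (u(p, Y) = 2*p - 5 = -5 + 2*p)
B(K, m) = -9 + m
o = 101/2 (o = 9 - ½*(-83) = 9 + 83/2 = 101/2 ≈ 50.500)
(B(u(6, 3), 4) + o)² = ((-9 + 4) + 101/2)² = (-5 + 101/2)² = (91/2)² = 8281/4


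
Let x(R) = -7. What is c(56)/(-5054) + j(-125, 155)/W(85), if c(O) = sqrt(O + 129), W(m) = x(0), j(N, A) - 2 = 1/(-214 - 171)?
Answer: -769/2695 - sqrt(185)/5054 ≈ -0.28803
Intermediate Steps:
j(N, A) = 769/385 (j(N, A) = 2 + 1/(-214 - 171) = 2 + 1/(-385) = 2 - 1/385 = 769/385)
W(m) = -7
c(O) = sqrt(129 + O)
c(56)/(-5054) + j(-125, 155)/W(85) = sqrt(129 + 56)/(-5054) + (769/385)/(-7) = sqrt(185)*(-1/5054) + (769/385)*(-1/7) = -sqrt(185)/5054 - 769/2695 = -769/2695 - sqrt(185)/5054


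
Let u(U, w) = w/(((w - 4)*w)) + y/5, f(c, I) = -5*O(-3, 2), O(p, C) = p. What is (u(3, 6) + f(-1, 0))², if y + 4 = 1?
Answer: 22201/100 ≈ 222.01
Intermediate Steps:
y = -3 (y = -4 + 1 = -3)
f(c, I) = 15 (f(c, I) = -5*(-3) = 15)
u(U, w) = -⅗ + 1/(-4 + w) (u(U, w) = w/(((w - 4)*w)) - 3/5 = w/(((-4 + w)*w)) - 3*⅕ = w/((w*(-4 + w))) - ⅗ = w*(1/(w*(-4 + w))) - ⅗ = 1/(-4 + w) - ⅗ = -⅗ + 1/(-4 + w))
(u(3, 6) + f(-1, 0))² = ((17 - 3*6)/(5*(-4 + 6)) + 15)² = ((⅕)*(17 - 18)/2 + 15)² = ((⅕)*(½)*(-1) + 15)² = (-⅒ + 15)² = (149/10)² = 22201/100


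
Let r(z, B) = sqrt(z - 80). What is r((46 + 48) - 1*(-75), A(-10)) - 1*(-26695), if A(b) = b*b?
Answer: 26695 + sqrt(89) ≈ 26704.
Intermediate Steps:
A(b) = b**2
r(z, B) = sqrt(-80 + z)
r((46 + 48) - 1*(-75), A(-10)) - 1*(-26695) = sqrt(-80 + ((46 + 48) - 1*(-75))) - 1*(-26695) = sqrt(-80 + (94 + 75)) + 26695 = sqrt(-80 + 169) + 26695 = sqrt(89) + 26695 = 26695 + sqrt(89)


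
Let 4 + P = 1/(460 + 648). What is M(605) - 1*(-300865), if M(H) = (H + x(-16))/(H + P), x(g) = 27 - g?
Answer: 200349429269/665909 ≈ 3.0087e+5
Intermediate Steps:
P = -4431/1108 (P = -4 + 1/(460 + 648) = -4 + 1/1108 = -4431/1108 ≈ -3.9991)
M(H) = (43 + H)/(-4431/1108 + H) (M(H) = (H + (27 - 1*(-16)))/(H - 4431/1108) = (H + (27 + 16))/(-4431/1108 + H) = (H + 43)/(-4431/1108 + H) = (43 + H)/(-4431/1108 + H))
M(605) - 1*(-300865) = 1108*(43 + 605)/(-4431 + 1108*605) - 1*(-300865) = 1108*648/(-4431 + 670340) + 300865 = 1108*648/665909 + 300865 = 1108*(1/665909)*648 + 300865 = 717984/665909 + 300865 = 200349429269/665909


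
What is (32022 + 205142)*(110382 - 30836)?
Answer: 18865447544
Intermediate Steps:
(32022 + 205142)*(110382 - 30836) = 237164*79546 = 18865447544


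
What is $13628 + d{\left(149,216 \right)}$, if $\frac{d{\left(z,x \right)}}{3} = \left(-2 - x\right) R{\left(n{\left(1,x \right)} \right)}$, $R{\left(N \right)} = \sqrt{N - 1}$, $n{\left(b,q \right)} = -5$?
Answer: $13628 - 654 i \sqrt{6} \approx 13628.0 - 1602.0 i$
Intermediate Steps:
$R{\left(N \right)} = \sqrt{-1 + N}$
$d{\left(z,x \right)} = 3 i \sqrt{6} \left(-2 - x\right)$ ($d{\left(z,x \right)} = 3 \left(-2 - x\right) \sqrt{-1 - 5} = 3 \left(-2 - x\right) \sqrt{-6} = 3 \left(-2 - x\right) i \sqrt{6} = 3 i \sqrt{6} \left(-2 - x\right)$)
$13628 + d{\left(149,216 \right)} = 13628 + 3 i \sqrt{6} \left(-2 - 216\right) = 13628 + 3 i \sqrt{6} \left(-218\right) = 13628 - 654 i \sqrt{6}$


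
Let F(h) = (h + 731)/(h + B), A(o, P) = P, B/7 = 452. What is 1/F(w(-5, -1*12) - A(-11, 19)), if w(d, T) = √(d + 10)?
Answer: 2239235/506939 - 2433*√5/506939 ≈ 4.4064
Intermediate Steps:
B = 3164 (B = 7*452 = 3164)
w(d, T) = √(10 + d)
F(h) = (731 + h)/(3164 + h) (F(h) = (h + 731)/(h + 3164) = (731 + h)/(3164 + h))
1/F(w(-5, -1*12) - A(-11, 19)) = 1/((731 + (√(10 - 5) - 1*19))/(3164 + (√(10 - 5) - 1*19))) = 1/((731 + (√5 - 19))/(3164 + (√5 - 19))) = 1/((731 + (-19 + √5))/(3164 + (-19 + √5))) = 1/((712 + √5)/(3145 + √5)) = (3145 + √5)/(712 + √5)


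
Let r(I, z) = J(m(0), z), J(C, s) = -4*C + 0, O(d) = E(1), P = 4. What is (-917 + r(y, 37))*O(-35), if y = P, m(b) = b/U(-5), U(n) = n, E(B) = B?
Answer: -917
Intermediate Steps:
O(d) = 1
m(b) = -b/5 (m(b) = b/(-5) = b*(-⅕) = -b/5)
J(C, s) = -4*C
y = 4
r(I, z) = 0 (r(I, z) = -(-4)*0/5 = -4*0 = 0)
(-917 + r(y, 37))*O(-35) = (-917 + 0)*1 = -917*1 = -917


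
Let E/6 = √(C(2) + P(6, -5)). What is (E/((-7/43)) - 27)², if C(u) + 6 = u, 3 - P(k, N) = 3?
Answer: -230535/49 + 27864*I/7 ≈ -4704.8 + 3980.6*I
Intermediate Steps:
P(k, N) = 0 (P(k, N) = 3 - 1*3 = 3 - 3 = 0)
C(u) = -6 + u
E = 12*I (E = 6*√((-6 + 2) + 0) = 6*√(-4 + 0) = 6*√(-4) = 6*(2*I) = 12*I ≈ 12.0*I)
(E/((-7/43)) - 27)² = ((12*I)/((-7/43)) - 27)² = ((12*I)/((-7*1/43)) - 27)² = ((12*I)/(-7/43) - 27)² = ((12*I)*(-43/7) - 27)² = (-516*I/7 - 27)² = (-27 - 516*I/7)²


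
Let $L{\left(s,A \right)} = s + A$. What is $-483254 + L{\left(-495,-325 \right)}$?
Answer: $-484074$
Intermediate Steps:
$L{\left(s,A \right)} = A + s$
$-483254 + L{\left(-495,-325 \right)} = -483254 - 820 = -484074$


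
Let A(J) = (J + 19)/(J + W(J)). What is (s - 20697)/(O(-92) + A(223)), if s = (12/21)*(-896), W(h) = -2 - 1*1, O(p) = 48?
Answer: -212090/491 ≈ -431.96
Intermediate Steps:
W(h) = -3 (W(h) = -2 - 1 = -3)
s = -512 (s = (12*(1/21))*(-896) = (4/7)*(-896) = -512)
A(J) = (19 + J)/(-3 + J) (A(J) = (J + 19)/(J - 3) = (19 + J)/(-3 + J))
(s - 20697)/(O(-92) + A(223)) = (-512 - 20697)/(48 + (19 + 223)/(-3 + 223)) = -21209/(48 + 242/220) = -21209/(48 + (1/220)*242) = -21209/(48 + 11/10) = -21209/491/10 = -21209*10/491 = -212090/491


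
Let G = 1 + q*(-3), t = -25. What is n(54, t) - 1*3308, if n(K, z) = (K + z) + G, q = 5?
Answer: -3293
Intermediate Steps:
G = -14 (G = 1 + 5*(-3) = 1 - 15 = -14)
n(K, z) = -14 + K + z (n(K, z) = (K + z) - 14 = -14 + K + z)
n(54, t) - 1*3308 = (-14 + 54 - 25) - 1*3308 = 15 - 3308 = -3293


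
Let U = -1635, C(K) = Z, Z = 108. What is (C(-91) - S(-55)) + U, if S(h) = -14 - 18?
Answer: -1495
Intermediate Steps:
C(K) = 108
S(h) = -32
(C(-91) - S(-55)) + U = (108 - 1*(-32)) - 1635 = (108 + 32) - 1635 = 140 - 1635 = -1495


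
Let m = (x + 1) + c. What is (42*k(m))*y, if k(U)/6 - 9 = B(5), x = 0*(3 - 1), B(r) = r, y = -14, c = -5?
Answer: -49392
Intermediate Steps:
x = 0 (x = 0*2 = 0)
m = -4 (m = (0 + 1) - 5 = 1 - 5 = -4)
k(U) = 84 (k(U) = 54 + 6*5 = 54 + 30 = 84)
(42*k(m))*y = (42*84)*(-14) = 3528*(-14) = -49392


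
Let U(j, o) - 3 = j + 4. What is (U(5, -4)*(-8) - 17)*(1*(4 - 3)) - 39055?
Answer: -39168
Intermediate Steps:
U(j, o) = 7 + j (U(j, o) = 3 + (j + 4) = 3 + (4 + j) = 7 + j)
(U(5, -4)*(-8) - 17)*(1*(4 - 3)) - 39055 = ((7 + 5)*(-8) - 17)*(1*(4 - 3)) - 39055 = (12*(-8) - 17)*(1*1) - 39055 = (-96 - 17)*1 - 39055 = -113*1 - 39055 = -113 - 39055 = -39168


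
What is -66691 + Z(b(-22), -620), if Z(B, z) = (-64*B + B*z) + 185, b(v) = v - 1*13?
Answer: -42566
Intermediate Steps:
b(v) = -13 + v (b(v) = v - 13 = -13 + v)
Z(B, z) = 185 - 64*B + B*z
-66691 + Z(b(-22), -620) = -66691 + (185 - 64*(-13 - 22) + (-13 - 22)*(-620)) = -66691 + (185 - 64*(-35) - 35*(-620)) = -66691 + (185 + 2240 + 21700) = -66691 + 24125 = -42566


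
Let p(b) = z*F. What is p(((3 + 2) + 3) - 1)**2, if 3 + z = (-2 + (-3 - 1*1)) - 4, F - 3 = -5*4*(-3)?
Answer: 670761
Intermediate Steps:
F = 63 (F = 3 - 5*4*(-3) = 3 - 20*(-3) = 3 + 60 = 63)
z = -13 (z = -3 + ((-2 + (-3 - 1*1)) - 4) = -3 + ((-2 + (-3 - 1)) - 4) = -3 + ((-2 - 4) - 4) = -3 + (-6 - 4) = -3 - 10 = -13)
p(b) = -819 (p(b) = -13*63 = -819)
p(((3 + 2) + 3) - 1)**2 = (-819)**2 = 670761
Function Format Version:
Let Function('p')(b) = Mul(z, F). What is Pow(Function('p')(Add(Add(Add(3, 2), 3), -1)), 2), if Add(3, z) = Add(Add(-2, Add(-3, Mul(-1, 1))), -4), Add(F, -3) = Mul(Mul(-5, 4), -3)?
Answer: 670761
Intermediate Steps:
F = 63 (F = Add(3, Mul(Mul(-5, 4), -3)) = Add(3, Mul(-20, -3)) = Add(3, 60) = 63)
z = -13 (z = Add(-3, Add(Add(-2, Add(-3, Mul(-1, 1))), -4)) = Add(-3, Add(Add(-2, Add(-3, -1)), -4)) = Add(-3, Add(Add(-2, -4), -4)) = Add(-3, Add(-6, -4)) = Add(-3, -10) = -13)
Function('p')(b) = -819 (Function('p')(b) = Mul(-13, 63) = -819)
Pow(Function('p')(Add(Add(Add(3, 2), 3), -1)), 2) = Pow(-819, 2) = 670761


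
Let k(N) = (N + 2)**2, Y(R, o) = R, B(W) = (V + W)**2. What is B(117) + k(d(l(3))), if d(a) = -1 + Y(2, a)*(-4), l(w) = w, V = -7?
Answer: 12149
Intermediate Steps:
B(W) = (-7 + W)**2
d(a) = -9 (d(a) = -1 + 2*(-4) = -1 - 8 = -9)
k(N) = (2 + N)**2
B(117) + k(d(l(3))) = (-7 + 117)**2 + (2 - 9)**2 = 110**2 + (-7)**2 = 12100 + 49 = 12149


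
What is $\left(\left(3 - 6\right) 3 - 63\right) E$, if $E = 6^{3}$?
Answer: $-15552$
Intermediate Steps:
$E = 216$
$\left(\left(3 - 6\right) 3 - 63\right) E = \left(\left(3 - 6\right) 3 - 63\right) 216 = \left(\left(-3\right) 3 - 63\right) 216 = \left(-9 - 63\right) 216 = \left(-72\right) 216 = -15552$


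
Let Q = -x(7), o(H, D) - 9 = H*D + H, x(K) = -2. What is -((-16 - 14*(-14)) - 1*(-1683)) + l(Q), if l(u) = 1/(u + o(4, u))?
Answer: -42848/23 ≈ -1863.0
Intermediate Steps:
o(H, D) = 9 + H + D*H (o(H, D) = 9 + (H*D + H) = 9 + (D*H + H) = 9 + (H + D*H) = 9 + H + D*H)
Q = 2 (Q = -1*(-2) = 2)
l(u) = 1/(13 + 5*u) (l(u) = 1/(u + (9 + 4 + u*4)) = 1/(u + (9 + 4 + 4*u)) = 1/(u + (13 + 4*u)) = 1/(13 + 5*u))
-((-16 - 14*(-14)) - 1*(-1683)) + l(Q) = -((-16 - 14*(-14)) - 1*(-1683)) + 1/(13 + 5*2) = -((-16 + 196) + 1683) + 1/(13 + 10) = -(180 + 1683) + 1/23 = -1*1863 + 1/23 = -1863 + 1/23 = -42848/23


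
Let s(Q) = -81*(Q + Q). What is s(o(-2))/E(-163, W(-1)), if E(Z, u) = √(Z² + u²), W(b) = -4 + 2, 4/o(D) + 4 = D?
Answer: 108*√26573/26573 ≈ 0.66253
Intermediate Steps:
o(D) = 4/(-4 + D)
W(b) = -2
s(Q) = -162*Q
s(o(-2))/E(-163, W(-1)) = (-648/(-4 - 2))/(√((-163)² + (-2)²)) = (-648/(-6))/(√(26569 + 4)) = (-648*(-1)/6)/(√26573) = (-162*(-⅔))*(√26573/26573) = 108*(√26573/26573) = 108*√26573/26573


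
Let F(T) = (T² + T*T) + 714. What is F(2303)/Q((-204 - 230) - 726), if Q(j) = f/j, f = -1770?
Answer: 1230566512/177 ≈ 6.9524e+6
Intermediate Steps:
F(T) = 714 + 2*T² (F(T) = (T² + T²) + 714 = 2*T² + 714 = 714 + 2*T²)
Q(j) = -1770/j
F(2303)/Q((-204 - 230) - 726) = (714 + 2*2303²)/((-1770/((-204 - 230) - 726))) = (714 + 2*5303809)/((-1770/(-434 - 726))) = (714 + 10607618)/((-1770/(-1160))) = 10608332/((-1770*(-1/1160))) = 10608332/(177/116) = 10608332*(116/177) = 1230566512/177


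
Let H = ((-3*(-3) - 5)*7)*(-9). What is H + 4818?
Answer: 4566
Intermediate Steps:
H = -252 (H = ((9 - 5)*7)*(-9) = (4*7)*(-9) = 28*(-9) = -252)
H + 4818 = -252 + 4818 = 4566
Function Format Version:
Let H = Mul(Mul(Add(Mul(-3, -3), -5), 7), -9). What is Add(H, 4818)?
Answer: 4566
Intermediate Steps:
H = -252 (H = Mul(Mul(Add(9, -5), 7), -9) = Mul(Mul(4, 7), -9) = Mul(28, -9) = -252)
Add(H, 4818) = Add(-252, 4818) = 4566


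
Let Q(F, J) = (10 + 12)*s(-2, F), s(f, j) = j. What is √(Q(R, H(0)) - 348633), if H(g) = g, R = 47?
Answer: I*√347599 ≈ 589.58*I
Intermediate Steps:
Q(F, J) = 22*F (Q(F, J) = (10 + 12)*F = 22*F)
√(Q(R, H(0)) - 348633) = √(22*47 - 348633) = √(1034 - 348633) = √(-347599) = I*√347599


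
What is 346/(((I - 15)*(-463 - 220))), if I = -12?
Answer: 346/18441 ≈ 0.018763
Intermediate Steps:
346/(((I - 15)*(-463 - 220))) = 346/(((-12 - 15)*(-463 - 220))) = 346/((-27*(-683))) = 346/18441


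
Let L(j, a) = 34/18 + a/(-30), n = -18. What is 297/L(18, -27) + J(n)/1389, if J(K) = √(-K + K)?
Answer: 26730/251 ≈ 106.49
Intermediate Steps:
J(K) = 0 (J(K) = √0 = 0)
L(j, a) = 17/9 - a/30 (L(j, a) = 34*(1/18) + a*(-1/30) = 17/9 - a/30)
297/L(18, -27) + J(n)/1389 = 297/(17/9 - 1/30*(-27)) + 0/1389 = 297/(17/9 + 9/10) + 0*(1/1389) = 297/(251/90) + 0 = 297*(90/251) + 0 = 26730/251 + 0 = 26730/251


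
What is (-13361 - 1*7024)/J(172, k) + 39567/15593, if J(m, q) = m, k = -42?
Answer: -311057781/2681996 ≈ -115.98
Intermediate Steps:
(-13361 - 1*7024)/J(172, k) + 39567/15593 = (-13361 - 1*7024)/172 + 39567/15593 = (-13361 - 7024)*(1/172) + 39567*(1/15593) = -20385*1/172 + 39567/15593 = -20385/172 + 39567/15593 = -311057781/2681996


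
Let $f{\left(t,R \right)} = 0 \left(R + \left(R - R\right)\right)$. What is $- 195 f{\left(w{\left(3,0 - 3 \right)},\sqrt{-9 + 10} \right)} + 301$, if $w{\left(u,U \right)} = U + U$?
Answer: $301$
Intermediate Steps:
$w{\left(u,U \right)} = 2 U$
$f{\left(t,R \right)} = 0$ ($f{\left(t,R \right)} = 0 \left(R + 0\right) = 0 R = 0$)
$- 195 f{\left(w{\left(3,0 - 3 \right)},\sqrt{-9 + 10} \right)} + 301 = \left(-195\right) 0 + 301 = 0 + 301 = 301$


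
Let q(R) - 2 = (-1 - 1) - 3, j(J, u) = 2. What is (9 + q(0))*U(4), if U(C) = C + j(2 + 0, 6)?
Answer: 36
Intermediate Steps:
q(R) = -3 (q(R) = 2 + ((-1 - 1) - 3) = 2 + (-2 - 3) = 2 - 5 = -3)
U(C) = 2 + C (U(C) = C + 2 = 2 + C)
(9 + q(0))*U(4) = (9 - 3)*(2 + 4) = 6*6 = 36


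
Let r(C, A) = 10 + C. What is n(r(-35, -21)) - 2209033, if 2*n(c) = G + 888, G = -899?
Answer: -4418077/2 ≈ -2.2090e+6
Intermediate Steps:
n(c) = -11/2 (n(c) = (-899 + 888)/2 = (½)*(-11) = -11/2)
n(r(-35, -21)) - 2209033 = -11/2 - 2209033 = -4418077/2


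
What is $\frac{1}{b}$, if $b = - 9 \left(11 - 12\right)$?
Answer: $\frac{1}{9} \approx 0.11111$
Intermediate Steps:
$b = 9$ ($b = \left(-9\right) \left(-1\right) = 9$)
$\frac{1}{b} = \frac{1}{9}$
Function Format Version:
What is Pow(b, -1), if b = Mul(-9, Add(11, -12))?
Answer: Rational(1, 9) ≈ 0.11111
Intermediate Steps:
b = 9 (b = Mul(-9, -1) = 9)
Pow(b, -1) = Pow(9, -1) = Rational(1, 9)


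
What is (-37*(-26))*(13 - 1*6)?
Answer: 6734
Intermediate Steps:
(-37*(-26))*(13 - 1*6) = 962*(13 - 6) = 962*7 = 6734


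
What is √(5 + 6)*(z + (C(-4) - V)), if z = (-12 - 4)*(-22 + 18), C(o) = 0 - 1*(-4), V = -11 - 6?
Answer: 85*√11 ≈ 281.91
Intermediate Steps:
V = -17
C(o) = 4 (C(o) = 0 + 4 = 4)
z = 64 (z = -16*(-4) = 64)
√(5 + 6)*(z + (C(-4) - V)) = √(5 + 6)*(64 + (4 - 1*(-17))) = √11*(64 + (4 + 17)) = √11*(64 + 21) = √11*85 = 85*√11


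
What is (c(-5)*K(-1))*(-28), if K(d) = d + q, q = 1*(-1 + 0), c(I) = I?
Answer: -280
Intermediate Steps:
q = -1 (q = 1*(-1) = -1)
K(d) = -1 + d (K(d) = d - 1 = -1 + d)
(c(-5)*K(-1))*(-28) = -5*(-1 - 1)*(-28) = -5*(-2)*(-28) = 10*(-28) = -280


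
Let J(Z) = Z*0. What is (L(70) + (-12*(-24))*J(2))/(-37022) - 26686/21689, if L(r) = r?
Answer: -494743661/401485079 ≈ -1.2323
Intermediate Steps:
J(Z) = 0
(L(70) + (-12*(-24))*J(2))/(-37022) - 26686/21689 = (70 - 12*(-24)*0)/(-37022) - 26686/21689 = (70 + 288*0)*(-1/37022) - 26686*1/21689 = (70 + 0)*(-1/37022) - 26686/21689 = 70*(-1/37022) - 26686/21689 = -35/18511 - 26686/21689 = -494743661/401485079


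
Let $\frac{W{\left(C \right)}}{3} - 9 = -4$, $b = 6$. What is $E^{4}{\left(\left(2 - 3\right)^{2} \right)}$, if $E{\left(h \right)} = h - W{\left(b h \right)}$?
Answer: $38416$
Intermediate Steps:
$W{\left(C \right)} = 15$ ($W{\left(C \right)} = 27 + 3 \left(-4\right) = 27 - 12 = 15$)
$E{\left(h \right)} = -15 + h$ ($E{\left(h \right)} = h - 15 = -15 + h$)
$E^{4}{\left(\left(2 - 3\right)^{2} \right)} = \left(-15 + \left(2 - 3\right)^{2}\right)^{4} = \left(-15 + \left(-1\right)^{2}\right)^{4} = \left(-15 + 1\right)^{4} = \left(-14\right)^{4} = 38416$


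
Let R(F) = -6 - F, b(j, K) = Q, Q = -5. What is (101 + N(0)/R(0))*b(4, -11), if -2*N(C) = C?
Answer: -505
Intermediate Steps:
b(j, K) = -5
N(C) = -C/2
(101 + N(0)/R(0))*b(4, -11) = (101 + (-½*0)/(-6 - 1*0))*(-5) = (101 + 0/(-6 + 0))*(-5) = (101 + 0/(-6))*(-5) = (101 + 0*(-⅙))*(-5) = (101 + 0)*(-5) = 101*(-5) = -505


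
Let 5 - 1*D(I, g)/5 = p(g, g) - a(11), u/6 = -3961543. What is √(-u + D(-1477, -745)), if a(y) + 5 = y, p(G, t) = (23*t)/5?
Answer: 4*√1486653 ≈ 4877.1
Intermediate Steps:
u = -23769258 (u = 6*(-3961543) = -23769258)
p(G, t) = 23*t/5 (p(G, t) = (23*t)*(⅕) = 23*t/5)
a(y) = -5 + y
D(I, g) = 55 - 23*g (D(I, g) = 25 - 5*(23*g/5 - (-5 + 11)) = 25 - 5*(23*g/5 - 1*6) = 25 - 5*(23*g/5 - 6) = 25 - 5*(-6 + 23*g/5) = 25 + (30 - 23*g) = 55 - 23*g)
√(-u + D(-1477, -745)) = √(-1*(-23769258) + (55 - 23*(-745))) = √(23769258 + (55 + 17135)) = √(23769258 + 17190) = √23786448 = 4*√1486653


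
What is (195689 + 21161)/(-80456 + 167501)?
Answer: 43370/17409 ≈ 2.4912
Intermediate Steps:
(195689 + 21161)/(-80456 + 167501) = 216850/87045 = 216850*(1/87045) = 43370/17409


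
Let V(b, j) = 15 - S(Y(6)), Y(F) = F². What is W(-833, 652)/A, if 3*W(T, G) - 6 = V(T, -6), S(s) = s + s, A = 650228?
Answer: -17/650228 ≈ -2.6145e-5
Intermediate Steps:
S(s) = 2*s
V(b, j) = -57 (V(b, j) = 15 - 2*6² = 15 - 2*36 = 15 - 1*72 = 15 - 72 = -57)
W(T, G) = -17 (W(T, G) = 2 + (⅓)*(-57) = 2 - 19 = -17)
W(-833, 652)/A = -17/650228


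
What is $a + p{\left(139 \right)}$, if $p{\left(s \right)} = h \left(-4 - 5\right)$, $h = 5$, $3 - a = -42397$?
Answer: $42355$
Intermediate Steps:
$a = 42400$ ($a = 3 - -42397 = 3 + 42397 = 42400$)
$p{\left(s \right)} = -45$ ($p{\left(s \right)} = 5 \left(-4 - 5\right) = 5 \left(-9\right) = -45$)
$a + p{\left(139 \right)} = 42400 - 45 = 42355$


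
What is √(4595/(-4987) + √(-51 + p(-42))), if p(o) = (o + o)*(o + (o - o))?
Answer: √(-22915265 + 24870169*√3477)/4987 ≈ 7.6187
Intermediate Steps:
p(o) = 2*o² (p(o) = (2*o)*(o + 0) = (2*o)*o = 2*o²)
√(4595/(-4987) + √(-51 + p(-42))) = √(4595/(-4987) + √(-51 + 2*(-42)²)) = √(4595*(-1/4987) + √(-51 + 2*1764)) = √(-4595/4987 + √(-51 + 3528)) = √(-4595/4987 + √3477)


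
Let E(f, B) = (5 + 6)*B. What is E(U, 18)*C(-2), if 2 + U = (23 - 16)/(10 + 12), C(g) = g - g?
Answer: 0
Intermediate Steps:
C(g) = 0
U = -37/22 (U = -2 + (23 - 16)/(10 + 12) = -2 + 7/22 = -37/22 ≈ -1.6818)
E(f, B) = 11*B
E(U, 18)*C(-2) = (11*18)*0 = 198*0 = 0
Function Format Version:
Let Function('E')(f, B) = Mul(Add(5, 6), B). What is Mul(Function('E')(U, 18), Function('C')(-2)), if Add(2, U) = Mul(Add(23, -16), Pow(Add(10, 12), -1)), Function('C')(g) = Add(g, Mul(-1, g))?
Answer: 0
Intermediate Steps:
Function('C')(g) = 0
U = Rational(-37, 22) (U = Add(-2, Mul(Add(23, -16), Pow(Add(10, 12), -1))) = Add(-2, Mul(7, Pow(22, -1))) = Add(-2, Mul(7, Rational(1, 22))) = Add(-2, Rational(7, 22)) = Rational(-37, 22) ≈ -1.6818)
Function('E')(f, B) = Mul(11, B)
Mul(Function('E')(U, 18), Function('C')(-2)) = Mul(Mul(11, 18), 0) = Mul(198, 0) = 0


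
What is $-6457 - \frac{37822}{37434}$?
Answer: $- \frac{120874580}{18717} \approx -6458.0$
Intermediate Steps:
$-6457 - \frac{37822}{37434} = -6457 - 37822 \cdot \frac{1}{37434} = -6457 - \frac{18911}{18717} = - \frac{120874580}{18717}$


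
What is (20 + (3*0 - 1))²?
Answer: 361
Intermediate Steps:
(20 + (3*0 - 1))² = (20 + (0 - 1))² = (20 - 1)² = 19² = 361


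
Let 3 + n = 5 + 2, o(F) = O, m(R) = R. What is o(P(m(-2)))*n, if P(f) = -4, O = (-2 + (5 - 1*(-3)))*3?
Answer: 72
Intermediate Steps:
O = 18 (O = (-2 + (5 + 3))*3 = (-2 + 8)*3 = 6*3 = 18)
o(F) = 18
n = 4 (n = -3 + (5 + 2) = -3 + 7 = 4)
o(P(m(-2)))*n = 18*4 = 72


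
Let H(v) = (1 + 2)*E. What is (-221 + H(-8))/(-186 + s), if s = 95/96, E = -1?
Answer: 21504/17761 ≈ 1.2107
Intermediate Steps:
s = 95/96 (s = 95*(1/96) = 95/96 ≈ 0.98958)
H(v) = -3 (H(v) = (1 + 2)*(-1) = 3*(-1) = -3)
(-221 + H(-8))/(-186 + s) = (-221 - 3)/(-186 + 95/96) = -224/(-17761/96) = -224*(-96/17761) = 21504/17761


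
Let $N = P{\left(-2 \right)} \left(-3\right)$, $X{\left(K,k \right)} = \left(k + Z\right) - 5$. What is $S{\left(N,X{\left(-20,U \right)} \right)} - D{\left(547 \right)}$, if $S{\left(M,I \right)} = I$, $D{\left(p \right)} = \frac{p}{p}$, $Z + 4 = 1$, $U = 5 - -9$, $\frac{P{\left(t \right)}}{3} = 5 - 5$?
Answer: $5$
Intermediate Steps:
$P{\left(t \right)} = 0$ ($P{\left(t \right)} = 3 \left(5 - 5\right) = 3 \cdot 0 = 0$)
$U = 14$ ($U = 5 + 9 = 14$)
$Z = -3$ ($Z = -4 + 1 = -3$)
$X{\left(K,k \right)} = -8 + k$ ($X{\left(K,k \right)} = \left(k - 3\right) - 5 = \left(-3 + k\right) - 5 = -8 + k$)
$D{\left(p \right)} = 1$
$N = 0$ ($N = 0 \left(-3\right) = 0$)
$S{\left(N,X{\left(-20,U \right)} \right)} - D{\left(547 \right)} = \left(-8 + 14\right) - 1 = 6 - 1 = 5$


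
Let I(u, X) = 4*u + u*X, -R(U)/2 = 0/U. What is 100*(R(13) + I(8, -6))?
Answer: -1600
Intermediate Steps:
R(U) = 0 (R(U) = -0/U = -2*0 = 0)
I(u, X) = 4*u + X*u
100*(R(13) + I(8, -6)) = 100*(0 + 8*(4 - 6)) = 100*(0 + 8*(-2)) = 100*(0 - 16) = 100*(-16) = -1600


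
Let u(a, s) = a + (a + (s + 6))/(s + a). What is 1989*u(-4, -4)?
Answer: -29835/4 ≈ -7458.8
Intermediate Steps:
u(a, s) = a + (6 + a + s)/(a + s) (u(a, s) = a + (a + (6 + s))/(a + s) = a + (6 + a + s)/(a + s))
1989*u(-4, -4) = 1989*((6 - 4 - 4 + (-4)**2 - 4*(-4))/(-4 - 4)) = 1989*((6 - 4 - 4 + 16 + 16)/(-8)) = 1989*(-1/8*30) = 1989*(-15/4) = -29835/4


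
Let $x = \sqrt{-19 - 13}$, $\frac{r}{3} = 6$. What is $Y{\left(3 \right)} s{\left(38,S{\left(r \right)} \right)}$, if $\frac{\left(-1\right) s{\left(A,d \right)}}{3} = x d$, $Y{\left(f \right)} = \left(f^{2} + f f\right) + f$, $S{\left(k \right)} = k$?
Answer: $- 4536 i \sqrt{2} \approx - 6414.9 i$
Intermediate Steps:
$r = 18$ ($r = 3 \cdot 6 = 18$)
$Y{\left(f \right)} = f + 2 f^{2}$ ($Y{\left(f \right)} = \left(f^{2} + f^{2}\right) + f = 2 f^{2} + f = f + 2 f^{2}$)
$x = 4 i \sqrt{2}$ ($x = \sqrt{-32} = 4 i \sqrt{2} \approx 5.6569 i$)
$s{\left(A,d \right)} = - 12 i d \sqrt{2}$ ($s{\left(A,d \right)} = - 3 \cdot 4 i \sqrt{2} d = - 3 \cdot 4 i d \sqrt{2} = - 12 i d \sqrt{2}$)
$Y{\left(3 \right)} s{\left(38,S{\left(r \right)} \right)} = 3 \left(1 + 2 \cdot 3\right) \left(\left(-12\right) i 18 \sqrt{2}\right) = 3 \left(1 + 6\right) \left(- 216 i \sqrt{2}\right) = 3 \cdot 7 \left(- 216 i \sqrt{2}\right) = 21 \left(- 216 i \sqrt{2}\right) = - 4536 i \sqrt{2}$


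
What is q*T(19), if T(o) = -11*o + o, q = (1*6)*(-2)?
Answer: 2280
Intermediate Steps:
q = -12 (q = 6*(-2) = -12)
T(o) = -10*o
q*T(19) = -(-120)*19 = -12*(-190) = 2280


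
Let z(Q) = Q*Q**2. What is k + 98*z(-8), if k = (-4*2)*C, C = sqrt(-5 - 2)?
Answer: -50176 - 8*I*sqrt(7) ≈ -50176.0 - 21.166*I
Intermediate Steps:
z(Q) = Q**3
C = I*sqrt(7) (C = sqrt(-7) = I*sqrt(7) ≈ 2.6458*I)
k = -8*I*sqrt(7) (k = (-4*2)*(I*sqrt(7)) = -8*I*sqrt(7) ≈ -21.166*I)
k + 98*z(-8) = -8*I*sqrt(7) + 98*(-8)**3 = -8*I*sqrt(7) + 98*(-512) = -8*I*sqrt(7) - 50176 = -50176 - 8*I*sqrt(7)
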